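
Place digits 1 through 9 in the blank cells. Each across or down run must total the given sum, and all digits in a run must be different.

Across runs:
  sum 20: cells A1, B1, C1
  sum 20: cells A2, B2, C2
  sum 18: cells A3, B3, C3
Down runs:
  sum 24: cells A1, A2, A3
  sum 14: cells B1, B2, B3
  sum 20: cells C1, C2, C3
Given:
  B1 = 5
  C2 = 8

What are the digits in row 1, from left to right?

8 5 7

24 in 3 cells must be {7,8,9}.
Nothing is forced directly, so branch on C1, whose candidates are 7 or 9. If C1 = 9: then A1 would have to be in {6} for the 20 across but in {7,8,9} for the 24 down — contradiction. So C1 = 7.
A1 = 20 − 12 = 8 completes the 20 across.
C3 = 20 − 15 = 5 completes the 20 down.
Nothing is forced directly, so branch on A2, whose candidates are 7 or 9. If A2 = 7: then B2 would have to be in {5} for the 20 across but in {1,2,3,6,7,8} for the 14 down — contradiction. So A2 = 9.
B2 = 20 − 17 = 3 completes the 20 across.
A3 = 24 − 17 = 7 completes the 24 down.
B3 = 18 − 12 = 6 completes the 18 across.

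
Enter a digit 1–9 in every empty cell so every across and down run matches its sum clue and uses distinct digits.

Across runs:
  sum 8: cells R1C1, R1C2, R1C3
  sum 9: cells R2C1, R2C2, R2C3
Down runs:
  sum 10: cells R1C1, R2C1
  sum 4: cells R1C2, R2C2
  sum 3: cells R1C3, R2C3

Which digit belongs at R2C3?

2

4 in 2 cells must be {1,3}; 3 in 2 cells must be {1,2}.
Nothing is forced directly, so branch on R1C3, whose candidates are 1 or 2. If R1C3 = 2: that forces R1C1 = 1, after which R1C2 would have to be in {5} for the 8 across but in {1,3} for the 4 down — contradiction. So R1C3 = 1.
Given what's placed, R1C2 must be 3 to fit the 8 across and 4 down.
R2C2 = 4 − 3 = 1 completes the 4 down.
R2C3 = 3 − 1 = 2 completes the 3 down.
R1C1 = 8 − 4 = 4 completes the 8 across.
R2C1 = 9 − 3 = 6 completes the 9 across.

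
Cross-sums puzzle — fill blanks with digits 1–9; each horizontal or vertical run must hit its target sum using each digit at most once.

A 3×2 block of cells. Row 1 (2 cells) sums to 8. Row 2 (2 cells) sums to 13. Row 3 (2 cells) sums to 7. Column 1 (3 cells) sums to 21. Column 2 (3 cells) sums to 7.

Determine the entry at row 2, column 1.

7 in 3 cells must be {1,2,4}.
The 13 across and the 7 down share only 4, so (2,2) = 4.
(2,1) = 13 − 4 = 9 completes the 13 across.
Nothing is forced directly, so branch on (1,1), whose candidates are 5 or 7. If (1,1) = 5: then (1,2) would have to be in {3} for the 8 across but in {1,2} for the 7 down — contradiction. So (1,1) = 7.
(1,2) = 8 − 7 = 1 completes the 8 across.
(3,1) = 21 − 16 = 5 completes the 21 down.
(3,2) = 7 − 5 = 2 completes the 7 across.

9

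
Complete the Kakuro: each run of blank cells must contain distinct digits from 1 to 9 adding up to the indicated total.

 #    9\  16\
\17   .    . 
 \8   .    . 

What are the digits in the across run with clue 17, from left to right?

17 in 2 cells must be {8,9}; 16 in 2 cells must be {7,9}.
The 17 across and the 9 down share only 8, so R1C1 = 8.
R1C2 = 17 − 8 = 9 completes the 17 across.
R2C1 = 9 − 8 = 1 completes the 9 down.
R2C2 = 8 − 1 = 7 completes the 8 across.

8, 9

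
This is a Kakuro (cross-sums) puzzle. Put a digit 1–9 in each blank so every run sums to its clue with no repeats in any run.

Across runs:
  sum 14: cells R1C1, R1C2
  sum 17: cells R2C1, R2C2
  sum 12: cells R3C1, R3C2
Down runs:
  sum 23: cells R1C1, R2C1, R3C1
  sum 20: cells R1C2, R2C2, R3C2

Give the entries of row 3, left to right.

9, 3

17 in 2 cells must be {8,9}; 23 in 3 cells must be {6,8,9}.
Nothing is forced directly, so branch on R2C1, whose candidates are 8 or 9. If R2C1 = 9: that forces R2C2 = 8, R3C1 = 8, after which R3C2 would have to be in {4} for the 12 across but in {3,5,7,9} for the 20 down — contradiction. So R2C1 = 8.
R2C2 = 17 − 8 = 9 completes the 17 across.
Given what's placed, R3C1 must be 9 to fit the 12 across and 23 down.
R3C2 = 12 − 9 = 3 completes the 12 across.
R1C1 = 23 − 17 = 6 completes the 23 down.
R1C2 = 14 − 6 = 8 completes the 14 across.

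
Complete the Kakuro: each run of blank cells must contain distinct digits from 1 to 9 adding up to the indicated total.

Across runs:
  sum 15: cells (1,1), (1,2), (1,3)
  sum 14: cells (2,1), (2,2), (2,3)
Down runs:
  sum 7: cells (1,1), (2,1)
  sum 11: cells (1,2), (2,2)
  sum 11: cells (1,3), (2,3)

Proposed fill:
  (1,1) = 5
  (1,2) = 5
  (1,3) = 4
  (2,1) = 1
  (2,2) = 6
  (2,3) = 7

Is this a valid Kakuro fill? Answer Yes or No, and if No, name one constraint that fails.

No — the across run (1,1)–(1,3) sums to 14, not 15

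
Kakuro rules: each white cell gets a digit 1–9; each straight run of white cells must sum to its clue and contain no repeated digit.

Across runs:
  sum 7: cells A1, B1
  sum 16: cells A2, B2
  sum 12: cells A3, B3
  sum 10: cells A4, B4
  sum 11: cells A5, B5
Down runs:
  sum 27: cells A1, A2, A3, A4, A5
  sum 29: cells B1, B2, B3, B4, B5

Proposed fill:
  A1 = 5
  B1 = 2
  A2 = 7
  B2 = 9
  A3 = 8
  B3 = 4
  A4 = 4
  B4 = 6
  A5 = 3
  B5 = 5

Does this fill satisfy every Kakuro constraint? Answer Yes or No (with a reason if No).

No — the across run A5–B5 sums to 8, not 11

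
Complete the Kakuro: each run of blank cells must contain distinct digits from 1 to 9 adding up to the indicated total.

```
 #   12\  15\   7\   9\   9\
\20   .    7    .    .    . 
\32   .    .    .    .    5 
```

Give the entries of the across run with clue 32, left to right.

9 8 6 4 5

R1C5 = 9 − 5 = 4 completes the 9 down.
R2C2 = 15 − 7 = 8 completes the 15 down.
Nothing is forced directly, so branch on R1C1, whose candidates are 3 or 5. If R1C1 = 5: that forces R2C1 = 7, R2C3 = 3, after which R2C4 would have to be in {9} for the 32 across but in {1,2,3,4,5,6,7,8} for the 9 down — contradiction. So R1C1 = 3.
R2C1 = 12 − 3 = 9 completes the 12 down.
Nothing is forced directly, so branch on R1C3, whose candidates are 1 or 5. If R1C3 = 5: that forces R1C4 = 1, after which R2C3 would have to be in {3,4,6,7} for the 32 across but in {2} for the 7 down — contradiction. So R1C3 = 1.
R1C4 = 20 − 15 = 5 completes the 20 across.
R2C3 = 7 − 1 = 6 completes the 7 down.
R2C4 = 32 − 28 = 4 completes the 32 across.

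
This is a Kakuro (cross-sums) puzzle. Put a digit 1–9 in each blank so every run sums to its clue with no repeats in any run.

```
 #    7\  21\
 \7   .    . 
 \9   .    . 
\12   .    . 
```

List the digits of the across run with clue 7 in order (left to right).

7 in 3 cells must be {1,2,4}.
The 12 across and the 7 down share only 4, so R3C1 = 4.
R3C2 = 12 − 4 = 8 completes the 12 across.
Nothing is forced directly, so branch on R1C1, whose candidates are 1 or 2. If R1C1 = 2: then R1C2 would have to be in {5} for the 7 across but in {4,6,7,9} for the 21 down — contradiction. So R1C1 = 1.
R1C2 = 7 − 1 = 6 completes the 7 across.
R2C1 = 7 − 5 = 2 completes the 7 down.
R2C2 = 9 − 2 = 7 completes the 9 across.

1, 6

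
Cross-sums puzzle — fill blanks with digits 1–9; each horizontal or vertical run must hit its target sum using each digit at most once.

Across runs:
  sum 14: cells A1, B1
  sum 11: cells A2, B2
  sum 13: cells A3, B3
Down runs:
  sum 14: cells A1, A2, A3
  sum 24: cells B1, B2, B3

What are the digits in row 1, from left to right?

5, 9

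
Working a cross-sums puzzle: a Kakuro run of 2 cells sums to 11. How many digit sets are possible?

4

2 distinct digits from 1–9 sum between 3 and 17.
Enumerating: {2,9}, {3,8}, {4,7}, {5,6}.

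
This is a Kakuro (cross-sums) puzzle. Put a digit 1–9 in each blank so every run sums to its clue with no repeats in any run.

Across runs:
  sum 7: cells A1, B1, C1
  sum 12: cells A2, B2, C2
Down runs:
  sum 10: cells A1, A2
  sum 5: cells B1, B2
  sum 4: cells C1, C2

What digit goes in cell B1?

4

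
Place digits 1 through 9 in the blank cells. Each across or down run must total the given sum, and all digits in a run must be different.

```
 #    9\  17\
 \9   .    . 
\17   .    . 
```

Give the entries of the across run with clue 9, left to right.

1 8

17 in 2 cells must be {8,9}.
The 9 across and the 17 down share only 8, so R1C2 = 8.
The 17 across and the 9 down share only 8, so R2C1 = 8.
R2C2 = 17 − 8 = 9 completes the 17 across.
R1C1 = 9 − 8 = 1 completes the 9 across.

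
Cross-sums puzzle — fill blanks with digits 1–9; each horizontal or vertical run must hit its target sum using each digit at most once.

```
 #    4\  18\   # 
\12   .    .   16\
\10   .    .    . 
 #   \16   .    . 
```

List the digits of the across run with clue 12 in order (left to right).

3, 9

16 in 2 cells must be {7,9}; 4 in 2 cells must be {1,3}.
The 12 across and the 4 down share only 3, so R1C1 = 3.
R1C2 = 12 − 3 = 9 completes the 12 across.
R2C1 = 4 − 3 = 1 completes the 4 down.
R2C3 = 7: the only remaining digit allowed by both the 10 across and the 16 down.
R3C2 = 7: the only remaining digit allowed by both the 16 across and the 18 down.
R3C3 = 16 − 7 = 9 completes the 16 across.
R2C2 = 10 − 8 = 2 completes the 10 across.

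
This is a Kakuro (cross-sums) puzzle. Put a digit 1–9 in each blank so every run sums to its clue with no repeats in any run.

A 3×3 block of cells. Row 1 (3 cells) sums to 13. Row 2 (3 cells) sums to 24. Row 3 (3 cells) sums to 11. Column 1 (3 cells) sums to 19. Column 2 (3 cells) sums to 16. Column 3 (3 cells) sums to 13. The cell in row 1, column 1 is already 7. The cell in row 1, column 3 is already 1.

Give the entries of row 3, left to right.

24 in 3 cells must be {7,8,9}.
(1,2) = 13 − 8 = 5 completes the 13 across.
No cell is forced outright now. (2,1) can only be 8 or 9 (the digits allowed by both its 24 across and its 19 down). If (2,1) = 9: that forces (3,1) = 3, (3,3) = 7, after which (2,3) would have to be in {7,8} for the 24 across but in {5} for the 13 down — contradiction. So (2,1) = 8.
(3,1) = 19 − 15 = 4 completes the 19 down.
(3,2) = 2: the only remaining digit allowed by both the 11 across and the 16 down.
(3,3) = 11 − 6 = 5 completes the 11 across.
(2,2) = 16 − 7 = 9 completes the 16 down.
(2,3) = 24 − 17 = 7 completes the 24 across.

4, 2, 5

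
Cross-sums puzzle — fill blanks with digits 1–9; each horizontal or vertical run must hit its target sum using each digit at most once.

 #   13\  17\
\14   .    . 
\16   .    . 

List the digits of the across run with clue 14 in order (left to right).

16 in 2 cells must be {7,9}; 17 in 2 cells must be {8,9}.
The 16 across and the 17 down share only 9, so R2C2 = 9.
R1C2 = 17 − 9 = 8 completes the 17 down.
R2C1 = 16 − 9 = 7 completes the 16 across.
R1C1 = 14 − 8 = 6 completes the 14 across.

6 8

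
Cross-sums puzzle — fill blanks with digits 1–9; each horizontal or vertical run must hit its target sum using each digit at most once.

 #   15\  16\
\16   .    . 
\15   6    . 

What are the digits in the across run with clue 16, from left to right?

9, 7

16 in 2 cells must be {7,9}.
R1C1 = 15 − 6 = 9 completes the 15 down.
R1C2 = 16 − 9 = 7 completes the 16 across.
R2C2 = 15 − 6 = 9 completes the 15 across.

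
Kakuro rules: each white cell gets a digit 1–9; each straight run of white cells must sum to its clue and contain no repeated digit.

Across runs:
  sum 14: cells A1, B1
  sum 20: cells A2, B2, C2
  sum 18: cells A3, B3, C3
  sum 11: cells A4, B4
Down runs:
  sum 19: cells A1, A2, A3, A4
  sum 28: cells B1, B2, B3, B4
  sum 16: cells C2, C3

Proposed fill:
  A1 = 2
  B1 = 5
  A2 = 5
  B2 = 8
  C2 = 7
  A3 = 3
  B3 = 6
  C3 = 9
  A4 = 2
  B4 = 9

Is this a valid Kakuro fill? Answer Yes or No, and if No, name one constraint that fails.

No — the across run A1–B1 sums to 7, not 14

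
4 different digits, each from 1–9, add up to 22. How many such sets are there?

11

4 distinct digits from 1–9 sum between 10 and 30.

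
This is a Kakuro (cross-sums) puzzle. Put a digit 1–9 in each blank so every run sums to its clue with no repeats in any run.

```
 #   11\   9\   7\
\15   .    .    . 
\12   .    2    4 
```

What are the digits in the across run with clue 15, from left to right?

R1C2 = 9 − 2 = 7 completes the 9 down.
R1C3 = 7 − 4 = 3 completes the 7 down.
R2C1 = 12 − 6 = 6 completes the 12 across.
R1C1 = 15 − 10 = 5 completes the 15 across.

5 7 3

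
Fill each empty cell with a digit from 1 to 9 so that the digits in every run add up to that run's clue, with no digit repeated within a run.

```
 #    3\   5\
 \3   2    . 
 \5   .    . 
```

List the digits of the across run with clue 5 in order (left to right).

3 in 2 cells must be {1,2}.
R1C2 = 3 − 2 = 1 completes the 3 across.
R2C1 = 3 − 2 = 1 completes the 3 down.
R2C2 = 5 − 1 = 4 completes the 5 across.

1 4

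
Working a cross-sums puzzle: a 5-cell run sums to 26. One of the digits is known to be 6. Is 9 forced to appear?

No

Counterexample: {1,4,6,7,8} sums to 26 under that restriction without using 9.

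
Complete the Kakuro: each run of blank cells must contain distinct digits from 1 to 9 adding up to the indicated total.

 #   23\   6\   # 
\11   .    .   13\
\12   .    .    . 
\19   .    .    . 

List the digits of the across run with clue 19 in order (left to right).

23 in 3 cells must be {6,8,9}; 6 in 3 cells must be {1,2,3}.
Nothing is forced directly, so branch on R1C2, whose candidates are 2 or 3. If R1C2 = 2: that forces R1C1 = 9, R3C2 = 3, R2C2 = 1, after which R3C1 would have to be in {7,9} for the 19 across but in {6,8} for the 23 down — contradiction. So R1C2 = 3.
R1C1 = 11 − 3 = 8 completes the 11 across.
Given what's placed, R3C2 must be 2 to fit the 19 across and 6 down.
R2C2 = 6 − 5 = 1 completes the 6 down.
R3C1 = 9: the only remaining digit allowed by both the 19 across and the 23 down.
R3C3 = 19 − 11 = 8 completes the 19 across.

9, 2, 8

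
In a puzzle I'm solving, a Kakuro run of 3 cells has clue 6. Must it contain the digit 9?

No

The only way to make 6 from 3 distinct digits is {1,2,3}, which does not contain 9.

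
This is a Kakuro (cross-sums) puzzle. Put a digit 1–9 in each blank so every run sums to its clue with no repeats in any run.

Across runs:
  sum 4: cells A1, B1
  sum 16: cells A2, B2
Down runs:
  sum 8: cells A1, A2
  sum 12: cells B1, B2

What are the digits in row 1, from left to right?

1 3

4 in 2 cells must be {1,3}; 16 in 2 cells must be {7,9}.
The 4 across and the 12 down share only 3, so B1 = 3.
The 16 across and the 8 down share only 7, so A2 = 7.
B2 = 16 − 7 = 9 completes the 16 across.
A1 = 4 − 3 = 1 completes the 4 across.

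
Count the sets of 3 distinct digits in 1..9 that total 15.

8

3 distinct digits from 1–9 sum between 6 and 24.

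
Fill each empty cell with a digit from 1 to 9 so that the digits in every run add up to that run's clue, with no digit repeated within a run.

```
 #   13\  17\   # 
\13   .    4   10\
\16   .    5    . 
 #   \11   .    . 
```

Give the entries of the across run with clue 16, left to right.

R1C1 = 13 − 4 = 9 completes the 13 across.
R2C1 = 13 − 9 = 4 completes the 13 down.
R2C3 = 16 − 9 = 7 completes the 16 across.
R3C2 = 17 − 9 = 8 completes the 17 down.
R3C3 = 11 − 8 = 3 completes the 11 across.

4 5 7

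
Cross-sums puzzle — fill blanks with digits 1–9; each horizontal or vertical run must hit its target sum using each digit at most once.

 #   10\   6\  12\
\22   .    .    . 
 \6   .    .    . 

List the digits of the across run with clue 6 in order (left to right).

2, 1, 3

6 in 3 cells must be {1,2,3}.
The 22 across and the 6 down share only 5, so R1C2 = 5.
R2C2 = 6 − 5 = 1 completes the 6 down.
Given what's placed, R2C3 must be 3 to fit the 6 across and 12 down.
R1C3 = 12 − 3 = 9 completes the 12 down.
R2C1 = 6 − 4 = 2 completes the 6 across.
R1C1 = 22 − 14 = 8 completes the 22 across.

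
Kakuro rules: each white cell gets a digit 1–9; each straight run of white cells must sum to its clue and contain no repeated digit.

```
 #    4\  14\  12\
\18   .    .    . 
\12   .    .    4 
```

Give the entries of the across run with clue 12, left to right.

4 in 2 cells must be {1,3}.
R1C3 = 12 − 4 = 8 completes the 12 down.
Nothing is forced directly, so branch on R1C1, whose candidates are 1 or 3. If R1C1 = 3: then R1C2 would have to be in {7} for the 18 across but in {5,6,8,9} for the 14 down — contradiction. So R1C1 = 1.
R1C2 = 18 − 9 = 9 completes the 18 across.
R2C1 = 4 − 1 = 3 completes the 4 down.
R2C2 = 12 − 7 = 5 completes the 12 across.

3 5 4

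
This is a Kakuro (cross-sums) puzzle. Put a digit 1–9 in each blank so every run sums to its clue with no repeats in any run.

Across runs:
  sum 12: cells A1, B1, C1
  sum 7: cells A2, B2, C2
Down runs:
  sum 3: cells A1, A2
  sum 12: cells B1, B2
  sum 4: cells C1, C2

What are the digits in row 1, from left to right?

7 in 3 cells must be {1,2,4}; 3 in 2 cells must be {1,2}; 4 in 2 cells must be {1,3}.
The 7 across and the 12 down share only 4, so B2 = 4.
Given what's placed, C2 must be 1 to fit the 7 across and 4 down.
B1 = 12 − 4 = 8 completes the 12 down.
C1 = 4 − 1 = 3 completes the 4 down.
A2 = 7 − 5 = 2 completes the 7 across.
A1 = 12 − 11 = 1 completes the 12 across.

1 8 3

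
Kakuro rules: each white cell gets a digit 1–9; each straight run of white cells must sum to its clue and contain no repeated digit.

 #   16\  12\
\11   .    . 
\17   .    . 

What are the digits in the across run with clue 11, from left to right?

7 4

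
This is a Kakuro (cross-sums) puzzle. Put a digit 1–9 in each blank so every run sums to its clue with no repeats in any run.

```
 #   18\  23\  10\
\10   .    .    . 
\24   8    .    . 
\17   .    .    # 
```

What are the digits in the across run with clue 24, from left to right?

24 in 3 cells must be {7,8,9}; 17 in 2 cells must be {8,9}; 23 in 3 cells must be {6,8,9}.
Intersecting the 10 across with the 23 down forces R1C2 = 6.
R2C2 = 9: the only remaining digit allowed by both the 24 across and the 23 down.
R2C3 = 24 − 17 = 7 completes the 24 across.
R3C1 = 9: the only remaining digit allowed by both the 17 across and the 18 down.
R3C2 = 17 − 9 = 8 completes the 17 across.
R1C1 = 18 − 17 = 1 completes the 18 down.
R1C3 = 10 − 7 = 3 completes the 10 across.

8 9 7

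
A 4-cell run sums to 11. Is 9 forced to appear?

No

The only way to make 11 from 4 distinct digits is {1,2,3,5}, which does not contain 9.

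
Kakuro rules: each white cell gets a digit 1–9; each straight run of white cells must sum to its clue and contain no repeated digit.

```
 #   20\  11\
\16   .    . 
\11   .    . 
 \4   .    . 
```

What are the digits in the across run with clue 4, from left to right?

3, 1

16 in 2 cells must be {7,9}; 4 in 2 cells must be {1,3}.
The 16 across and the 11 down share only 7, so R1C2 = 7.
Given what's placed, R2C2 must be 3 to fit the 11 across and 11 down.
R3C1 = 3: only digit in both the 4-across and 20-down candidate sets.
R3C2 = 4 − 3 = 1 completes the 4 across.
R1C1 = 16 − 7 = 9 completes the 16 across.
R2C1 = 11 − 3 = 8 completes the 11 across.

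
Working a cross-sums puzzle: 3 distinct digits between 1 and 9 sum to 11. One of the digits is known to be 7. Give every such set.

{1,3,7}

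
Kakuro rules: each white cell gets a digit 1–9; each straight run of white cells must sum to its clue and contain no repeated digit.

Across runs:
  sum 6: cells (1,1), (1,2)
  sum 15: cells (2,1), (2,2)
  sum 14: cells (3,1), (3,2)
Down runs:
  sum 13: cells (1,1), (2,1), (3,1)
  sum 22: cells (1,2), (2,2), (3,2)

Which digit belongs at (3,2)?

The 6 across and the 22 down share only 5, so (1,2) = 5.
(1,1) = 6 − 5 = 1 completes the 6 across.
Nothing is forced directly, so branch on (2,2), whose candidates are 8 or 9. If (2,2) = 9: then (2,1) would have to be in {6} for the 15 across but in {3,4,5,7,8,9} for the 13 down — contradiction. So (2,2) = 8.
(2,1) = 15 − 8 = 7 completes the 15 across.
(3,1) = 13 − 8 = 5 completes the 13 down.
(3,2) = 14 − 5 = 9 completes the 14 across.

9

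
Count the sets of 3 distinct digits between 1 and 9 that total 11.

3 distinct digits from 1–9 sum between 6 and 24.
Enumerating: {1,2,8}, {1,3,7}, {1,4,6}, {2,3,6}, {2,4,5}.

5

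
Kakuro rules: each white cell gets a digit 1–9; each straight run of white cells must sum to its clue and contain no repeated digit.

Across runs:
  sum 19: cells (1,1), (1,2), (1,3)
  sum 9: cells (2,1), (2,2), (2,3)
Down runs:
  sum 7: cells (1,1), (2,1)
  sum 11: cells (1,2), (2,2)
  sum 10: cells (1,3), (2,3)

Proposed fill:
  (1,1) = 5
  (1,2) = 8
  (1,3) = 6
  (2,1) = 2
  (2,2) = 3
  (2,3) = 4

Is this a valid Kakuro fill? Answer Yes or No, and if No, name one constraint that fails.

Yes

Across: 5+8+6=19; 2+3+4=9. Down: 5+2=7; 8+3=11; 6+4=10. No digit repeats within any run.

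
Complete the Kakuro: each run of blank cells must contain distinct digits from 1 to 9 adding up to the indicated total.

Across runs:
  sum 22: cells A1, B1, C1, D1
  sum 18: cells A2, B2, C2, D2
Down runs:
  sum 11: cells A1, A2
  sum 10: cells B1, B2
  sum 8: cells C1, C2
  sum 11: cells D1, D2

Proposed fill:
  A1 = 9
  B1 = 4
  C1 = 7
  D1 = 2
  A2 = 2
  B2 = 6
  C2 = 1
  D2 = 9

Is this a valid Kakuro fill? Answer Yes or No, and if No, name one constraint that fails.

Across: 9+4+7+2=22; 2+6+1+9=18. Down: 9+2=11; 4+6=10; 7+1=8; 2+9=11. No digit repeats within any run.

Yes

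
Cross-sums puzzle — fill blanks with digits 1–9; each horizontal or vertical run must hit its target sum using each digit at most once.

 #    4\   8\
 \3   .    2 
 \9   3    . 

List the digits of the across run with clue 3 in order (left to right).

3 in 2 cells must be {1,2}; 4 in 2 cells must be {1,3}.
R1C1 = 3 − 2 = 1 completes the 3 across.
R2C2 = 9 − 3 = 6 completes the 9 across.

1, 2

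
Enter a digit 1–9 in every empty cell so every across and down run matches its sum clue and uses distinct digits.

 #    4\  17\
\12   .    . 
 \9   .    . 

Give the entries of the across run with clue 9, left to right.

4 in 2 cells must be {1,3}; 17 in 2 cells must be {8,9}.
The 12 across and the 4 down share only 3, so R1C1 = 3.
R1C2 = 12 − 3 = 9 completes the 12 across.
R2C1 = 4 − 3 = 1 completes the 4 down.
R2C2 = 9 − 1 = 8 completes the 9 across.

1, 8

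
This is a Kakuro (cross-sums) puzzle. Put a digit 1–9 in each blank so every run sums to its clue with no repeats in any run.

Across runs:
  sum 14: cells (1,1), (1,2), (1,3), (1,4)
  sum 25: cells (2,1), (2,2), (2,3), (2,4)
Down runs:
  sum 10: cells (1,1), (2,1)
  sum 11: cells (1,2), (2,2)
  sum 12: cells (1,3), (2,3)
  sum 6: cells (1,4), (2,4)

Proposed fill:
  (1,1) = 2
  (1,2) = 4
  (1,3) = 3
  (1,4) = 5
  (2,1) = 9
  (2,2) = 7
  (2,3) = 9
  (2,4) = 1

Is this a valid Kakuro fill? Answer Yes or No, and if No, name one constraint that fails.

No — the across run (2,1)–(2,4) sums to 26, not 25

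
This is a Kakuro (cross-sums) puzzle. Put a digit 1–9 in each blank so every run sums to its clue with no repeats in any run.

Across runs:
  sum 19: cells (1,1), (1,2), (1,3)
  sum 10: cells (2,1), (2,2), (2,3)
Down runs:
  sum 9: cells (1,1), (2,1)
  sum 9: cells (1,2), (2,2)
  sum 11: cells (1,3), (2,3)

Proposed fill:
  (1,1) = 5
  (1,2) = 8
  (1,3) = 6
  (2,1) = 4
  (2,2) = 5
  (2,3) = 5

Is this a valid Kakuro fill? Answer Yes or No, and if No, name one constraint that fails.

No — the down run (1,2)–(2,2) sums to 13, not 9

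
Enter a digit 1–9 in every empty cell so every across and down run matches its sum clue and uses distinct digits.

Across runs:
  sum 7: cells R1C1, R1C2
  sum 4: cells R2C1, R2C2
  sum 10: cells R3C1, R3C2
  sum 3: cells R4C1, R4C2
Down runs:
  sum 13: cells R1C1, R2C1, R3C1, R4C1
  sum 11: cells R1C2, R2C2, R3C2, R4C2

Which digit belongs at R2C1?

4 in 2 cells must be {1,3}; 3 in 2 cells must be {1,2}; 11 in 4 cells must be {1,2,3,5}.
Nothing is forced directly, so branch on R2C1, whose candidates are 1 or 3. If R2C1 = 1: that forces R2C2 = 3, R4C1 = 2, R4C2 = 1, R3C2 = 2, R1C2 = 5, after which R3C1 would have to be in {8} for the 10 across but in {3,4,6,7} for the 13 down — contradiction. So R2C1 = 3.

3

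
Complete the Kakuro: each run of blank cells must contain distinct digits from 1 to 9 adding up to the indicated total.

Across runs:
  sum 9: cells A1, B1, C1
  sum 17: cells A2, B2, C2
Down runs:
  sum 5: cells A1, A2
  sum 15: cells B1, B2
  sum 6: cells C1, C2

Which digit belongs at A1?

The 9 across and the 15 down share only 6, so B1 = 6.
B2 = 15 − 6 = 9 completes the 15 down.
Nothing is forced directly, so branch on A1, whose candidates are 1 or 2. If A1 = 1: that forces C1 = 2, after which A2 would have to be in {1,2,3,5,6,7} for the 17 across but in {4} for the 5 down — contradiction. So A1 = 2.
C1 = 9 − 8 = 1 completes the 9 across.
A2 = 5 − 2 = 3 completes the 5 down.
C2 = 17 − 12 = 5 completes the 17 across.

2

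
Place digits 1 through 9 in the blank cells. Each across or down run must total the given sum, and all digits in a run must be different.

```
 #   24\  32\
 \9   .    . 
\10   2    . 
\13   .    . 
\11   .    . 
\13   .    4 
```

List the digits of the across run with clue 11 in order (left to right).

6 5

R2C2 = 10 − 2 = 8 completes the 10 across.
R5C1 = 13 − 4 = 9 completes the 13 across.
No cell is forced outright now. R4C2 can only be 5 or 6 or 9 (the digits allowed by both its 11 across and its 32 down). If R4C2 = 6: that forces R1C2 = 5, R3C2 = 9, R4C1 = 5, after which R1C1 would have to be in {4} for the 9 across but in {1,7} for the 24 down — contradiction. If R4C2 = 9: then R4C1 would have to be in {2} for the 11 across but in {1,3,4,5,6,7,8} for the 24 down — contradiction. So R4C2 = 5.
R1C2 = 6: the only remaining digit allowed by both the 9 across and the 32 down.
R3C2 = 32 − 23 = 9 completes the 32 down.
R4C1 = 11 − 5 = 6 completes the 11 across.
R1C1 = 9 − 6 = 3 completes the 9 across.
R3C1 = 13 − 9 = 4 completes the 13 across.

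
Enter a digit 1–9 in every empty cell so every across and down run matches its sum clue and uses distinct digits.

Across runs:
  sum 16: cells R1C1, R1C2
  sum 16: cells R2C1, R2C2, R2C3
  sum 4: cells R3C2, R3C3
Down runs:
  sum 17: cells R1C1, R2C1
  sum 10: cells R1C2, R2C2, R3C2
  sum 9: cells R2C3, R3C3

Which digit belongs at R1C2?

7

16 in 2 cells must be {7,9}; 4 in 2 cells must be {1,3}; 17 in 2 cells must be {8,9}.
The 16 across and the 17 down share only 9, so R1C1 = 9.
R1C2 = 16 − 9 = 7 completes the 16 across.
R2C1 = 17 − 9 = 8 completes the 17 down.
R3C2 = 1: the only remaining digit allowed by both the 4 across and the 10 down.
R3C3 = 4 − 1 = 3 completes the 4 across.
R2C2 = 10 − 8 = 2 completes the 10 down.
R2C3 = 16 − 10 = 6 completes the 16 across.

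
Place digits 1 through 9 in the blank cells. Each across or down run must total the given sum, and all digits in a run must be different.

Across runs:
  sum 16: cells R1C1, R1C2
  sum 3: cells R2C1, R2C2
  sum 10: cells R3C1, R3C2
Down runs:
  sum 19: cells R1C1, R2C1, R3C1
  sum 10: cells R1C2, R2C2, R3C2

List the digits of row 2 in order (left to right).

2 1

16 in 2 cells must be {7,9}; 3 in 2 cells must be {1,2}.
The 16 across and the 10 down share only 7, so R1C2 = 7.
The 3 across and the 19 down share only 2, so R2C1 = 2.
R2C2 = 3 − 2 = 1 completes the 3 across.
R3C2 = 10 − 8 = 2 completes the 10 down.
R1C1 = 16 − 7 = 9 completes the 16 across.
R3C1 = 10 − 2 = 8 completes the 10 across.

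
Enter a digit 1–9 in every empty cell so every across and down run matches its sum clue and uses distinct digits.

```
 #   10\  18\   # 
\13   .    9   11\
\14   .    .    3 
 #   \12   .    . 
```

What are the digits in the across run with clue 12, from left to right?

R1C1 = 13 − 9 = 4 completes the 13 across.
R2C1 = 10 − 4 = 6 completes the 10 down.
R2C2 = 14 − 9 = 5 completes the 14 across.
R3C2 = 18 − 14 = 4 completes the 18 down.
R3C3 = 12 − 4 = 8 completes the 12 across.

4, 8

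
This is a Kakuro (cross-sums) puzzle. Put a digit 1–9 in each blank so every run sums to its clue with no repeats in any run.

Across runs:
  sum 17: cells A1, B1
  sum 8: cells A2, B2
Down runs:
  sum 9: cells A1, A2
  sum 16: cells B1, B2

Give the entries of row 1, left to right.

8, 9

17 in 2 cells must be {8,9}; 16 in 2 cells must be {7,9}.
The 17 across and the 9 down share only 8, so A1 = 8.
B1 = 17 − 8 = 9 completes the 17 across.
A2 = 9 − 8 = 1 completes the 9 down.
B2 = 8 − 1 = 7 completes the 8 across.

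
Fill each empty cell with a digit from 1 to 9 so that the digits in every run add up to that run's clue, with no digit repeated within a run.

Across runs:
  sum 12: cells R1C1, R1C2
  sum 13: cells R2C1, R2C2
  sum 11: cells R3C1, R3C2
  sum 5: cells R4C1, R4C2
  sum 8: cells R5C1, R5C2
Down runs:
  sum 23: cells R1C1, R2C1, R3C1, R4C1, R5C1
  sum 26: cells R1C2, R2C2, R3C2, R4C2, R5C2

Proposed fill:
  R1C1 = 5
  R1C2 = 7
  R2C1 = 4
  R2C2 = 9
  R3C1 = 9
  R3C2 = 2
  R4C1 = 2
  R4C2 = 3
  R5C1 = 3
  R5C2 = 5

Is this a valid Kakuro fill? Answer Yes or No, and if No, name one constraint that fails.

Across: 5+7=12; 4+9=13; 9+2=11; 2+3=5; 3+5=8. Down: 5+4+9+2+3=23; 7+9+2+3+5=26. No digit repeats within any run.

Yes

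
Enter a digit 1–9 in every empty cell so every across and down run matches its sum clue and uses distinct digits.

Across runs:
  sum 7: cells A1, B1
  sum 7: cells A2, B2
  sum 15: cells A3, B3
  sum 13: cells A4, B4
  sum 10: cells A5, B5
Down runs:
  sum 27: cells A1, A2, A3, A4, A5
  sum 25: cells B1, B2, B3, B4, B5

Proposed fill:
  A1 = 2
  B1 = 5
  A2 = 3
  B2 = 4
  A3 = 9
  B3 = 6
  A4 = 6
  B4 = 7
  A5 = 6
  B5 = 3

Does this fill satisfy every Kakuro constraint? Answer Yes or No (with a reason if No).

No — the across run A5–B5 sums to 9, not 10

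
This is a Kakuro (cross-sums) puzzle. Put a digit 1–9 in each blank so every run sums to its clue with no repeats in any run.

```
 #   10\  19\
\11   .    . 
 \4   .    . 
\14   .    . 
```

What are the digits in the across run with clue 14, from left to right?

4 in 2 cells must be {1,3}.
The 4 across and the 19 down share only 3, so R2C2 = 3.
Given what's placed, R3C2 must be 9 to fit the 14 across and 19 down.
R1C2 = 19 − 12 = 7 completes the 19 down.
R2C1 = 4 − 3 = 1 completes the 4 across.
R3C1 = 14 − 9 = 5 completes the 14 across.
R1C1 = 11 − 7 = 4 completes the 11 across.

5, 9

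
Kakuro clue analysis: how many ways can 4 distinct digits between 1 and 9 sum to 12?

2

4 distinct digits from 1–9 sum between 10 and 30.
Enumerating: {1,2,3,6}, {1,2,4,5}.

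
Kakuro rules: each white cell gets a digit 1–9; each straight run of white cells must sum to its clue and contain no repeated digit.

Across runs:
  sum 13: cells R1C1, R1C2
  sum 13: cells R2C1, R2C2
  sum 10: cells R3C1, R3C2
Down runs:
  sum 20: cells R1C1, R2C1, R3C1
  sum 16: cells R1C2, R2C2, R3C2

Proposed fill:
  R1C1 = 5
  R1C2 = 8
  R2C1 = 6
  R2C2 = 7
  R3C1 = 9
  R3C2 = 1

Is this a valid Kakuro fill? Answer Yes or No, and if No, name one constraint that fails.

Across: 5+8=13; 6+7=13; 9+1=10. Down: 5+6+9=20; 8+7+1=16. No digit repeats within any run.

Yes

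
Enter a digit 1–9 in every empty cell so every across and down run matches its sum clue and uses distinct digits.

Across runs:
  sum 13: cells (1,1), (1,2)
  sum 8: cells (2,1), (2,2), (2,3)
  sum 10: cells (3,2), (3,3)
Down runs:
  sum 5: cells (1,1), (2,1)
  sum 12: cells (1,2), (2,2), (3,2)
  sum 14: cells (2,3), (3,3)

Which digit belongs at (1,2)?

9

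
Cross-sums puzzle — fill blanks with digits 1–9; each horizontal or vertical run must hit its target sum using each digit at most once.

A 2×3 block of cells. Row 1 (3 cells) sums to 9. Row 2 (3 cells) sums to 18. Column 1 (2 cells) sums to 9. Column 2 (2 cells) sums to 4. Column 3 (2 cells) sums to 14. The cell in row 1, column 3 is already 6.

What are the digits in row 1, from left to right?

2 1 6

4 in 2 cells must be {1,3}.
Given what's placed, (1,2) must be 1 to fit the 9 across and 4 down.
(2,2) = 4 − 1 = 3 completes the 4 down.
(2,3) = 14 − 6 = 8 completes the 14 down.
(1,1) = 9 − 7 = 2 completes the 9 across.
(2,1) = 18 − 11 = 7 completes the 18 across.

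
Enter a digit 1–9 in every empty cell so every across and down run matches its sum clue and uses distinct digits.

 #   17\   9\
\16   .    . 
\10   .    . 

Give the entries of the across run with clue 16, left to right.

9, 7

16 in 2 cells must be {7,9}; 17 in 2 cells must be {8,9}.
The 16 across and the 17 down share only 9, so R1C1 = 9.
R1C2 = 16 − 9 = 7 completes the 16 across.
R2C1 = 17 − 9 = 8 completes the 17 down.
R2C2 = 10 − 8 = 2 completes the 10 across.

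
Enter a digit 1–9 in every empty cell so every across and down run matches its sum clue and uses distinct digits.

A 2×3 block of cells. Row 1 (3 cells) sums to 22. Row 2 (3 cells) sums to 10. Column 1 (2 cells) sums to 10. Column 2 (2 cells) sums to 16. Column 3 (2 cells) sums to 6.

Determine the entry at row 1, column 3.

5

16 in 2 cells must be {7,9}.
The 22 across and the 6 down share only 5, so (1,3) = 5.
The 10 across and the 16 down share only 7, so (2,2) = 7.
(2,3) = 6 − 5 = 1 completes the 6 down.
(1,2) = 16 − 7 = 9 completes the 16 down.
(2,1) = 10 − 8 = 2 completes the 10 across.
(1,1) = 22 − 14 = 8 completes the 22 across.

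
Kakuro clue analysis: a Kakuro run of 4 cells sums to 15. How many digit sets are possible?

4 distinct digits from 1–9 sum between 10 and 30.
Enumerating: {1,2,3,9}, {1,2,4,8}, {1,2,5,7}, {1,3,4,7}, {1,3,5,6}, {2,3,4,6}.

6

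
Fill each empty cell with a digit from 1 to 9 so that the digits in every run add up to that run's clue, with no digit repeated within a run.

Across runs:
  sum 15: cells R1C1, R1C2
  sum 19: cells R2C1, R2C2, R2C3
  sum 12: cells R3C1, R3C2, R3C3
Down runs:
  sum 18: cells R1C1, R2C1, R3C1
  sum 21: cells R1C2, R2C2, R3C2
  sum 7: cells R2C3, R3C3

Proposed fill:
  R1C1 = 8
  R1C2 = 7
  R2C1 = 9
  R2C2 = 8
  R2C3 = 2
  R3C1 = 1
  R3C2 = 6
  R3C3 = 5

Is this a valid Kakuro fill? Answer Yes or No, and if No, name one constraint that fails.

Yes

Across: 8+7=15; 9+8+2=19; 1+6+5=12. Down: 8+9+1=18; 7+8+6=21; 2+5=7. No digit repeats within any run.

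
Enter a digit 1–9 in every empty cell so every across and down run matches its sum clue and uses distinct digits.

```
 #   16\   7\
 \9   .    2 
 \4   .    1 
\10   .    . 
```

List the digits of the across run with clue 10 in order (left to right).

6 4

4 in 2 cells must be {1,3}; 7 in 3 cells must be {1,2,4}.
R1C1 = 9 − 2 = 7 completes the 9 across.
R2C1 = 4 − 1 = 3 completes the 4 across.
R3C1 = 16 − 10 = 6 completes the 16 down.
R3C2 = 10 − 6 = 4 completes the 10 across.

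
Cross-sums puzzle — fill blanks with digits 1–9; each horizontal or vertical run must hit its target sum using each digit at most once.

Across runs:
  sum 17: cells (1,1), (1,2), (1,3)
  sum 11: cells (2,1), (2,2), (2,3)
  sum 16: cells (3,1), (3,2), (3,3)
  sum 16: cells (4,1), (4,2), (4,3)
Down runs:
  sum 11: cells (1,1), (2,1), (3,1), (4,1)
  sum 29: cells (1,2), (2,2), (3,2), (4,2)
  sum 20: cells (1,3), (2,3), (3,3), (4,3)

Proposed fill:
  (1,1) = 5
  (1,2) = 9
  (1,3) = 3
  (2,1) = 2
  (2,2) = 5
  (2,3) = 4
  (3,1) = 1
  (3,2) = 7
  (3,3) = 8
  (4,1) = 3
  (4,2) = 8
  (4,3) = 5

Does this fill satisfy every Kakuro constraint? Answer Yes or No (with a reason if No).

Across: 5+9+3=17; 2+5+4=11; 1+7+8=16; 3+8+5=16. Down: 5+2+1+3=11; 9+5+7+8=29; 3+4+8+5=20. No digit repeats within any run.

Yes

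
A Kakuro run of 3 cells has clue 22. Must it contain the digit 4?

No

Counterexample: {5,8,9} sums to 22 without using 4.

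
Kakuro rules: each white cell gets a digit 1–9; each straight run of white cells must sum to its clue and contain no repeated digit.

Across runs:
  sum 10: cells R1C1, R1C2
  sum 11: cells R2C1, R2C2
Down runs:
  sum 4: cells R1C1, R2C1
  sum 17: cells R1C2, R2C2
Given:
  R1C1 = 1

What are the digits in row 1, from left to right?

4 in 2 cells must be {1,3}; 17 in 2 cells must be {8,9}.
R1C2 = 10 − 1 = 9 completes the 10 across.
R2C1 = 4 − 1 = 3 completes the 4 down.
R2C2 = 11 − 3 = 8 completes the 11 across.

1 9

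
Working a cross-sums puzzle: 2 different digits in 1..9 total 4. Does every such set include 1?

Yes

The only way to make 4 from 2 distinct digits is {1,3}, which contains 1.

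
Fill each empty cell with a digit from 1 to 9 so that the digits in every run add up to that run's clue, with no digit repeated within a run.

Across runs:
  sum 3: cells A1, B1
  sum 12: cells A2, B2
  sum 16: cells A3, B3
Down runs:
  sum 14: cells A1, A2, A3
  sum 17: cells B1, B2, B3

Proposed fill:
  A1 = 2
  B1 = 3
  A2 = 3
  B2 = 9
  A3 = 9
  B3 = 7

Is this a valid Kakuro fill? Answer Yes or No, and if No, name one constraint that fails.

No — the down run B1–B3 sums to 19, not 17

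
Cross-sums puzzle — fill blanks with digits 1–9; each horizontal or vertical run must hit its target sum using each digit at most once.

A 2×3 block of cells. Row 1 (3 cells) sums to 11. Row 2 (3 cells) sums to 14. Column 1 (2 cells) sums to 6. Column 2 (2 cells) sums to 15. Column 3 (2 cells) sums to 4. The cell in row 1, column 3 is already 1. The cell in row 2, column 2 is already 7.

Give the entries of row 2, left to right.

4 7 3

4 in 2 cells must be {1,3}.
(1,2) = 15 − 7 = 8 completes the 15 down.
(2,3) = 4 − 1 = 3 completes the 4 down.
(1,1) = 11 − 9 = 2 completes the 11 across.
(2,1) = 14 − 10 = 4 completes the 14 across.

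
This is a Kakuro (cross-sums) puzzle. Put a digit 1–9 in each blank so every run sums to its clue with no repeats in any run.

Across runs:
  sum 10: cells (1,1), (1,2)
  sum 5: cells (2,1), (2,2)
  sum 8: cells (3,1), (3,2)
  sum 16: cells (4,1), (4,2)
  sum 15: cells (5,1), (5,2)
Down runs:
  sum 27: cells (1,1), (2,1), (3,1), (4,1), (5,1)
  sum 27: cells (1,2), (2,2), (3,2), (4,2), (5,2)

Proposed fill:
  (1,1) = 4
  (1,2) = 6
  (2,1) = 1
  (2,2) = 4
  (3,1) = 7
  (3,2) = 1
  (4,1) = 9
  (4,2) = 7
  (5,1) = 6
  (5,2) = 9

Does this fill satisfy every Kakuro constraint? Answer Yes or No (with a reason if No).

Across: 4+6=10; 1+4=5; 7+1=8; 9+7=16; 6+9=15. Down: 4+1+7+9+6=27; 6+4+1+7+9=27. No digit repeats within any run.

Yes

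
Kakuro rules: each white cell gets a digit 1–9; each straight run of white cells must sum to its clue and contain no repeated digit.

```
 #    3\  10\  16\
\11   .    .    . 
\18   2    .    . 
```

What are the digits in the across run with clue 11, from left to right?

3 in 2 cells must be {1,2}; 16 in 2 cells must be {7,9}.
R1C1 = 3 − 2 = 1 completes the 3 down.
R1C3 = 7: the only remaining digit allowed by both the 11 across and the 16 down.
R2C3 = 16 − 7 = 9 completes the 16 down.
R1C2 = 11 − 8 = 3 completes the 11 across.
R2C2 = 18 − 11 = 7 completes the 18 across.

1 3 7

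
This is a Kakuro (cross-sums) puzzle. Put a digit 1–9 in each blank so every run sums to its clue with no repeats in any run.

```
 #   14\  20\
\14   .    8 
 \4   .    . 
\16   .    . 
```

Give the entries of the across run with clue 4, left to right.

4 in 2 cells must be {1,3}; 16 in 2 cells must be {7,9}.
R1C1 = 14 − 8 = 6 completes the 14 across.
R2C2 = 3: the only remaining digit allowed by both the 4 across and the 20 down.
Given what's placed, R3C1 must be 7 to fit the 16 across and 14 down.
R3C2 = 16 − 7 = 9 completes the 16 across.
R2C1 = 4 − 3 = 1 completes the 4 across.

1 3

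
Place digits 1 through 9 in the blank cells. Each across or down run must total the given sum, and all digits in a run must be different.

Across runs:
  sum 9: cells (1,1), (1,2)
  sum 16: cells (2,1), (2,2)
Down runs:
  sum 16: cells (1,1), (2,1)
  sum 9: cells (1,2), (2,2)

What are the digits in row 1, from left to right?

7 2

16 in 2 cells must be {7,9}.
The 9 across and the 16 down share only 7, so (1,1) = 7.
(1,2) = 9 − 7 = 2 completes the 9 across.
(2,1) = 16 − 7 = 9 completes the 16 down.
(2,2) = 16 − 9 = 7 completes the 16 across.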